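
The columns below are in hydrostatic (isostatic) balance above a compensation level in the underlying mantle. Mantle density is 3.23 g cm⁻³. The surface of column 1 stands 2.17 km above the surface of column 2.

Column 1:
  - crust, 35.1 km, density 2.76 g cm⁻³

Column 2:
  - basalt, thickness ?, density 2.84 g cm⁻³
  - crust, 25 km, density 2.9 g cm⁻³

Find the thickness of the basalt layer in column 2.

3.17 km

Take the compensation level at the base of the deeper column (depth z_c below the surface of column 1) and equate Σ ρ_i t_i down to z_c; mantle fills any gap and the z_c terms cancel.
Column 1: 35.1×2.76 + (z_c − 35.1)×3.23
Column 2: 2.17×0 + x×2.84 + 25×2.9 + (z_c − 2.17 − 25 − x)×3.23
The z_c×3.23 term appears on both sides and cancels. Collect the known terms of each column as K = Σ(ρt)_known − 3.23 × (depth of known layers): K_1 = 96.876 − 3.23×35.1 = −16.497; K_2 = 72.5 − 3.23×(2.17 + 25) = −15.2591.
Balance: K_1 = K_2 − x×(3.23 − 2.84), so x = (K_2 − K_1)/(3.23 − 2.84) = 1.2379/0.39 = 3.17 km.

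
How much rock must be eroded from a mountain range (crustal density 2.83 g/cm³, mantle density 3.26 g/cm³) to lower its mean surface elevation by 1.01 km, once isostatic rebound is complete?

Net drop Δ = e − u = e − e ρ_c/ρ_m = e (ρ_m − ρ_c)/ρ_m.
e = Δ ρ_m/(ρ_m − ρ_c) = 1.01 km × 3.26/0.43 = 7.66 km.

7.66 km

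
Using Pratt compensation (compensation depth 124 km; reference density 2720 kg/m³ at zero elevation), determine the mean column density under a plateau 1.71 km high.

Pratt balance: ρ_ref D = ρ (D + h).
ρ = ρ_ref D/(D + h) = 2720 × 124 km/(124 km + 1.71 km) = 2680 kg/m³.

2680 kg/m³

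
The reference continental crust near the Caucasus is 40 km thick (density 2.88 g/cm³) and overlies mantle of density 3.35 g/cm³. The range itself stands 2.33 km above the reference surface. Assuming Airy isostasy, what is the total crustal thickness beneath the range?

56.6 km

Root depth r = h ρ_c / (ρ_m − ρ_c) = 2.33 km × 2.88 / 0.47 = 14.28 km.
Total thickness = T + h + r = 40 km + 2.33 km + 14.28 km = 56.6 km.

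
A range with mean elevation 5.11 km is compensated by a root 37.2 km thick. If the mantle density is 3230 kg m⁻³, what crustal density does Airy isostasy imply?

ρ_c h = (ρ_m − ρ_c) r → ρ_c (h + r) = ρ_m r → ρ_c = ρ_m r / (h + r).
ρ_c = 3230 × 37.2 km / (5.11 km + 37.2 km) = 2840 kg m⁻³.

2840 kg m⁻³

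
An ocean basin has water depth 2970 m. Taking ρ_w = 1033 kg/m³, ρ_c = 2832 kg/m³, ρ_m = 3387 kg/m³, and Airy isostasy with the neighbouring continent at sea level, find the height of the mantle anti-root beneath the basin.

Isostatic balance requires: replacing crust with seawater at the top is compensated by replacing crust with mantle at the base: d (ρ_c − ρ_w) = a (ρ_m − ρ_c).
a = d (ρ_c − ρ_w)/(ρ_m − ρ_c) = 2970 m × 1799/555 = 9630 m.

9630 m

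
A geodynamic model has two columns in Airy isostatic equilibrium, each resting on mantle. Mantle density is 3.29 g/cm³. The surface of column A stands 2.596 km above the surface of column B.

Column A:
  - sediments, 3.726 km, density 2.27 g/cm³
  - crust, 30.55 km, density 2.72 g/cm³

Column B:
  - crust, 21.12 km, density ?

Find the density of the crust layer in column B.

Take the compensation level at the base of the deeper column (depth z_c below the surface of column A) and equate Σ ρ_i t_i down to z_c; mantle fills any gap and the z_c terms cancel.
Column A: 3.726×2.27 + 30.55×2.72 + (z_c − 34.276)×3.29
Column B: 2.596×0 + 21.12×ρ + (z_c − 2.596 − 21.12)×3.29
The z_c×3.29 term appears on both sides and cancels. Collect the known terms of each column as K = Σ(ρt)_known − 3.29 × (depth of known layers): K_A = 91.55402 − 3.29×34.276 = −21.21402; K_B = 0 − 3.29×(2.596 + 21.12) = −78.02564.
Balance: K_A = K_B + 21.12×ρ, so ρ = (K_A − K_B)/21.12 = 56.8116/21.12 = 2.69 g/cm³.

2.69 g/cm³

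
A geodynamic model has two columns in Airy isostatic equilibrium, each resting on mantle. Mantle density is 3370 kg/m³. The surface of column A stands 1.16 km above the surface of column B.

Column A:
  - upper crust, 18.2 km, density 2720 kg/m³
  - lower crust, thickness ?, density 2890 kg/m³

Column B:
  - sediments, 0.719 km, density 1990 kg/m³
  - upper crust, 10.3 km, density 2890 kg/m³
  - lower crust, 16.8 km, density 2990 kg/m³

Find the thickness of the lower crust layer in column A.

9.17 km

Take the compensation level at the base of the deeper column (depth z_c below the surface of column A) and equate Σ ρ_i t_i down to z_c; mantle fills any gap and the z_c terms cancel.
Column A: 18.2×2720 + x×2890 + (z_c − 18.2 − x)×3370
Column B: 1.16×0 + 0.719×1990 + 10.3×2890 + 16.8×2990 + (z_c − 1.16 − 27.819)×3370
The z_c×3370 term appears on both sides and cancels. Collect the known terms of each column as K = Σ(ρt)_known − 3370 × (depth of known layers): K_A = 49504 − 3370×18.2 = −11830; K_B = 81429.81 − 3370×(1.16 + 27.819) = −16229.42.
Balance: K_A − x×(3370 − 2890) = K_B, so x = (K_A − K_B)/(3370 − 2890) = 4399.42/480 = 9.17 km.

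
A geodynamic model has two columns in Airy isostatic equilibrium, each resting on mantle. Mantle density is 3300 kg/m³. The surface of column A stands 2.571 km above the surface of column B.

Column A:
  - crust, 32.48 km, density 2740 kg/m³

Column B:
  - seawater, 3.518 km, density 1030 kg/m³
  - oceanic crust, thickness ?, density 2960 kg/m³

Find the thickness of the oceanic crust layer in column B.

Take the compensation level at the base of the deeper column (depth z_c below the surface of column A) and equate Σ ρ_i t_i down to z_c; mantle fills any gap and the z_c terms cancel.
Column A: 32.48×2740 + (z_c − 32.48)×3300
Column B: 2.571×0 + 3.518×1030 + x×2960 + (z_c − 2.571 − 3.518 − x)×3300
The z_c×3300 term appears on both sides and cancels. Collect the known terms of each column as K = Σ(ρt)_known − 3300 × (depth of known layers): K_A = 88995.2 − 3300×32.48 = −18188.8; K_B = 3623.54 − 3300×(2.571 + 3.518) = −16470.16.
Balance: K_A = K_B − x×(3300 − 2960), so x = (K_B − K_A)/(3300 − 2960) = 1718.64/340 = 5.05 km.

5.05 km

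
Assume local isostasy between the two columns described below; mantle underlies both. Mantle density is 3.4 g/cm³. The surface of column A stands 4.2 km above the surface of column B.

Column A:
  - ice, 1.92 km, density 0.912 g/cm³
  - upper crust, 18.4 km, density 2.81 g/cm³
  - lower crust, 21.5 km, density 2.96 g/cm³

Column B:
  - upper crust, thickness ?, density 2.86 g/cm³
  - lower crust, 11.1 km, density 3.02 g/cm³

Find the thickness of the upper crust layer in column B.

Take the compensation level at the base of the deeper column (depth z_c below the surface of column A) and equate Σ ρ_i t_i down to z_c; mantle fills any gap and the z_c terms cancel.
Column A: 1.92×0.912 + 18.4×2.81 + 21.5×2.96 + (z_c − 41.82)×3.4
Column B: 4.2×0 + x×2.86 + 11.1×3.02 + (z_c − 4.2 − 11.1 − x)×3.4
The z_c×3.4 term appears on both sides and cancels. Collect the known terms of each column as K = Σ(ρt)_known − 3.4 × (depth of known layers): K_A = 117.09504 − 3.4×41.82 = −25.09296; K_B = 33.522 − 3.4×(4.2 + 11.1) = −18.498.
Balance: K_A = K_B − x×(3.4 − 2.86), so x = (K_B − K_A)/(3.4 − 2.86) = 6.59496/0.54 = 12.2 km.

12.2 km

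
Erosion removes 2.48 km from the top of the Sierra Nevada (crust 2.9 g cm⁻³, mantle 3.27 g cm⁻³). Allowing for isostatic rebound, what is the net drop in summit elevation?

Rebound u = e ρ_c/ρ_m = 2.48 km × 2.9/3.27 = 2.199 km.
Net surface drop = e − u = 2.48 km − 2.199 km = e (ρ_m − ρ_c)/ρ_m = 0.281 km.

0.281 km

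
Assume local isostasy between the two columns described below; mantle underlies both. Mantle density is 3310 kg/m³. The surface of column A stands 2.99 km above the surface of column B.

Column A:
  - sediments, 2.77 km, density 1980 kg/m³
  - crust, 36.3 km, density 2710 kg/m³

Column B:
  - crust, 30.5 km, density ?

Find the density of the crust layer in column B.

2800 kg/m³

Take the compensation level at the base of the deeper column (depth z_c below the surface of column A) and equate Σ ρ_i t_i down to z_c; mantle fills any gap and the z_c terms cancel.
Column A: 2.77×1980 + 36.3×2710 + (z_c − 39.07)×3310
Column B: 2.99×0 + 30.5×ρ + (z_c − 2.99 − 30.5)×3310
The z_c×3310 term appears on both sides and cancels. Collect the known terms of each column as K = Σ(ρt)_known − 3310 × (depth of known layers): K_A = 103857.6 − 3310×39.07 = −25464.1; K_B = 0 − 3310×(2.99 + 30.5) = −110851.9.
Balance: K_A = K_B + 30.5×ρ, so ρ = (K_A − K_B)/30.5 = 85387.8/30.5 = 2800 kg/m³.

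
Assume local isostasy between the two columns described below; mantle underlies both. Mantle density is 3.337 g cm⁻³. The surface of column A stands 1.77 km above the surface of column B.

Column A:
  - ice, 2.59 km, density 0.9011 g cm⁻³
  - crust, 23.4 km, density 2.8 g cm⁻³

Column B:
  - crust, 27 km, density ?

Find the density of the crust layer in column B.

2.86 g cm⁻³

Take the compensation level at the base of the deeper column (depth z_c below the surface of column A) and equate Σ ρ_i t_i down to z_c; mantle fills any gap and the z_c terms cancel.
Column A: 2.59×0.9011 + 23.4×2.8 + (z_c − 25.99)×3.337
Column B: 1.77×0 + 27×ρ + (z_c − 1.77 − 27)×3.337
The z_c×3.337 term appears on both sides and cancels. Collect the known terms of each column as K = Σ(ρt)_known − 3.337 × (depth of known layers): K_A = 67.853849 − 3.337×25.99 = −18.874781; K_B = 0 − 3.337×(1.77 + 27) = −96.00549.
Balance: K_A = K_B + 27×ρ, so ρ = (K_A − K_B)/27 = 77.1307/27 = 2.86 g cm⁻³.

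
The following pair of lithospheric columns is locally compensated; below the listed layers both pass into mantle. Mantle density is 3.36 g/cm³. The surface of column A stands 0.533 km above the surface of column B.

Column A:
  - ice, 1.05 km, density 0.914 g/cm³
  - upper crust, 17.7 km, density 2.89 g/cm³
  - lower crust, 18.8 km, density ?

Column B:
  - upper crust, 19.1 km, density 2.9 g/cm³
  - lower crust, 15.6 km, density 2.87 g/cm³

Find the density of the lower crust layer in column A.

2.97 g/cm³

Take the compensation level at the base of the deeper column (depth z_c below the surface of column A) and equate Σ ρ_i t_i down to z_c; mantle fills any gap and the z_c terms cancel.
Column A: 1.05×0.914 + 17.7×2.89 + 18.8×ρ + (z_c − 37.55)×3.36
Column B: 0.533×0 + 19.1×2.9 + 15.6×2.87 + (z_c − 0.533 − 34.7)×3.36
The z_c×3.36 term appears on both sides and cancels. Collect the known terms of each column as K = Σ(ρt)_known − 3.36 × (depth of known layers): K_A = 52.1127 − 3.36×37.55 = −74.0553; K_B = 100.162 − 3.36×(0.533 + 34.7) = −18.22088.
Balance: K_A + 18.8×ρ = K_B, so ρ = (K_B − K_A)/18.8 = 55.8344/18.8 = 2.97 g/cm³.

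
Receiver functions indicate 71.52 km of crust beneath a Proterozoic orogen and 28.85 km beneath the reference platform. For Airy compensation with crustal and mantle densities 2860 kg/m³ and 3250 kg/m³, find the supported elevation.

Excess crust Δ = 71.52 km − 28.85 km = 42.67 km, split between elevation h and root r with h + r = Δ.
Airy balance ρ_c h = (ρ_m − ρ_c) r gives r = h ρ_c/(ρ_m − ρ_c), so h (1 + ρ_c/(ρ_m − ρ_c)) = Δ, i.e. h = Δ (ρ_m − ρ_c)/ρ_m.
h = 42.67 km × 390/3250 = 5.12 km.

5.12 km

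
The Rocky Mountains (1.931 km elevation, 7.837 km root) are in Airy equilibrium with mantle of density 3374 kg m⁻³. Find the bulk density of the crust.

ρ_c h = (ρ_m − ρ_c) r → ρ_c (h + r) = ρ_m r → ρ_c = ρ_m r / (h + r).
ρ_c = 3374 × 7.837 km / (1.931 km + 7.837 km) = 2710 kg m⁻³.

2710 kg m⁻³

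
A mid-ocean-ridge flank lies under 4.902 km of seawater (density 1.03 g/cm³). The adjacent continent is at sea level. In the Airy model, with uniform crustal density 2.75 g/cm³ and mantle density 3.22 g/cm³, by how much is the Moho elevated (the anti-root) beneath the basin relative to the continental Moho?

Isostatic balance requires: replacing crust with seawater at the top is compensated by replacing crust with mantle at the base: d (ρ_c − ρ_w) = a (ρ_m − ρ_c).
a = d (ρ_c − ρ_w)/(ρ_m − ρ_c) = 4.902 km × 1.72/0.47 = 17.9 km.

17.9 km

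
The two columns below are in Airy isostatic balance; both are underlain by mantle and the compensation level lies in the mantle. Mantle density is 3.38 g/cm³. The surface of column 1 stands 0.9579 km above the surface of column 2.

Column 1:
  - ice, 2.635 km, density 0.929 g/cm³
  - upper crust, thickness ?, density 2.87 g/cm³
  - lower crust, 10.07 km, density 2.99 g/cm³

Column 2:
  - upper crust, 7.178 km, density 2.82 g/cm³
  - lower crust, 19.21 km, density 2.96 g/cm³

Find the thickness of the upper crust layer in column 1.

9.69 km

Take the compensation level at the base of the deeper column (depth z_c below the surface of column 1) and equate Σ ρ_i t_i down to z_c; mantle fills any gap and the z_c terms cancel.
Column 1: 2.635×0.929 + x×2.87 + 10.07×2.99 + (z_c − 12.705 − x)×3.38
Column 2: 0.9579×0 + 7.178×2.82 + 19.21×2.96 + (z_c − 0.9579 − 26.388)×3.38
The z_c×3.38 term appears on both sides and cancels. Collect the known terms of each column as K = Σ(ρt)_known − 3.38 × (depth of known layers): K_1 = 32.557215 − 3.38×12.705 = −10.385685; K_2 = 77.10356 − 3.38×(0.9579 + 26.388) = −15.325582.
Balance: K_1 − x×(3.38 − 2.87) = K_2, so x = (K_1 − K_2)/(3.38 − 2.87) = 4.9399/0.51 = 9.69 km.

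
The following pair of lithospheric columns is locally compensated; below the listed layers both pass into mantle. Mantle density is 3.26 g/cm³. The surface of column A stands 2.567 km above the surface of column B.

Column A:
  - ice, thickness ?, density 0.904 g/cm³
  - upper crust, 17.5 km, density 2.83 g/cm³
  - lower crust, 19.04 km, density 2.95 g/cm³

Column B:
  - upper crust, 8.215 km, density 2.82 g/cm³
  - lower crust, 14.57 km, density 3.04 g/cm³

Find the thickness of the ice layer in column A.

0.747 km

Take the compensation level at the base of the deeper column (depth z_c below the surface of column A) and equate Σ ρ_i t_i down to z_c; mantle fills any gap and the z_c terms cancel.
Column A: x×0.904 + 17.5×2.83 + 19.04×2.95 + (z_c − 36.54 − x)×3.26
Column B: 2.567×0 + 8.215×2.82 + 14.57×3.04 + (z_c − 2.567 − 22.785)×3.26
The z_c×3.26 term appears on both sides and cancels. Collect the known terms of each column as K = Σ(ρt)_known − 3.26 × (depth of known layers): K_A = 105.693 − 3.26×36.54 = −13.4274; K_B = 67.4591 − 3.26×(2.567 + 22.785) = −15.18842.
Balance: K_A − x×(3.26 − 0.904) = K_B, so x = (K_A − K_B)/(3.26 − 0.904) = 1.76102/2.356 = 0.747 km.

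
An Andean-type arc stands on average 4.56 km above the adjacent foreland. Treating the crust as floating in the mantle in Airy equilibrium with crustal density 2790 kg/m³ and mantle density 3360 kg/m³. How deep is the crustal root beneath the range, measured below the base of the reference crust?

By Archimedes' principle applied to the lithosphere: the weight of the topography is balanced by the buoyancy of the root, ρ_c h = (ρ_m − ρ_c) r.
r = h · ρ_c / (ρ_m − ρ_c) = 4.56 km × 2790 / (3360 − 2790) = 22.3 km.

22.3 km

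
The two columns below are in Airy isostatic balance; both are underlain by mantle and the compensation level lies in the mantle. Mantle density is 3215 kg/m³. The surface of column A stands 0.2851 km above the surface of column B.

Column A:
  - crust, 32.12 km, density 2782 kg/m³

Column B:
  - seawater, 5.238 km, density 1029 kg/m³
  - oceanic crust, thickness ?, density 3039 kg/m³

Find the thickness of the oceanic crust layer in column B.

Take the compensation level at the base of the deeper column (depth z_c below the surface of column A) and equate Σ ρ_i t_i down to z_c; mantle fills any gap and the z_c terms cancel.
Column A: 32.12×2782 + (z_c − 32.12)×3215
Column B: 0.2851×0 + 5.238×1029 + x×3039 + (z_c − 0.2851 − 5.238 − x)×3215
The z_c×3215 term appears on both sides and cancels. Collect the known terms of each column as K = Σ(ρt)_known − 3215 × (depth of known layers): K_A = 89357.84 − 3215×32.12 = −13907.96; K_B = 5389.902 − 3215×(0.2851 + 5.238) = −12366.8645.
Balance: K_A = K_B − x×(3215 − 3039), so x = (K_B − K_A)/(3215 − 3039) = 1541.1/176 = 8.76 km.

8.76 km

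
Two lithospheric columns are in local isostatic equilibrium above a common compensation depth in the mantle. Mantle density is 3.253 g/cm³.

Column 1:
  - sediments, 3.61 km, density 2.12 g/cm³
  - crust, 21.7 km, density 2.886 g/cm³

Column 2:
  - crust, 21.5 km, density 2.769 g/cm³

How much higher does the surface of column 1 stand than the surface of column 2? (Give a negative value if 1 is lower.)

0.507 km

For any compensation level in the mantle, the mantle terms cancel and isostasy reduces to e = (Σt_1 − Σt_2) − (Σ(ρt)_1 − Σ(ρt)_2) / ρ_m.
Σt_1 = 25.31 km; Σt_2 = 21.5 km; Σ(ρt)_1 = 70.2794; Σ(ρt)_2 = 59.5335 (in km·g/cm³).
e = (25.31 − 21.5) − (70.2794 − 59.5335) / 3.253 = 0.507 km.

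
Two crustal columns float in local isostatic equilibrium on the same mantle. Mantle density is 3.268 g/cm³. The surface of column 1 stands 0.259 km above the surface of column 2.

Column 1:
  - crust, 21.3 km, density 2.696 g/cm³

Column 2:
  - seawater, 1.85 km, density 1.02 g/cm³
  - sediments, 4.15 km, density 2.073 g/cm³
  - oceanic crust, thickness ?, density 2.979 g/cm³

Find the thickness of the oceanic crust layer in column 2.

Take the compensation level at the base of the deeper column (depth z_c below the surface of column 1) and equate Σ ρ_i t_i down to z_c; mantle fills any gap and the z_c terms cancel.
Column 1: 21.3×2.696 + (z_c − 21.3)×3.268
Column 2: 0.259×0 + 1.85×1.02 + 4.15×2.073 + x×2.979 + (z_c − 0.259 − 6 − x)×3.268
The z_c×3.268 term appears on both sides and cancels. Collect the known terms of each column as K = Σ(ρt)_known − 3.268 × (depth of known layers): K_1 = 57.4248 − 3.268×21.3 = −12.1836; K_2 = 10.48995 − 3.268×(0.259 + 6) = −9.964462.
Balance: K_1 = K_2 − x×(3.268 − 2.979), so x = (K_2 − K_1)/(3.268 − 2.979) = 2.21914/0.289 = 7.68 km.

7.68 km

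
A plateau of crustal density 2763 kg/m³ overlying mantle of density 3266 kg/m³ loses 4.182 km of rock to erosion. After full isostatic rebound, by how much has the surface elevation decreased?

Rebound u = e ρ_c/ρ_m = 4.182 km × 2763/3266 = 3.538 km.
Net surface drop = e − u = 4.182 km − 3.538 km = e (ρ_m − ρ_c)/ρ_m = 0.644 km.

0.644 km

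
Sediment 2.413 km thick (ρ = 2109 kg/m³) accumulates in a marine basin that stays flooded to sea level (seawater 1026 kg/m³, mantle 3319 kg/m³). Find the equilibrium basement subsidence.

Submarine loading: the sediment displaces seawater, and the subsidence is in turn flooded, so s (ρ_m − ρ_w) = t (ρ_sed − ρ_w).
s = 2.413 km × (2109 − 1026) / (3319 − 1026) = 1.14 km.

1.14 km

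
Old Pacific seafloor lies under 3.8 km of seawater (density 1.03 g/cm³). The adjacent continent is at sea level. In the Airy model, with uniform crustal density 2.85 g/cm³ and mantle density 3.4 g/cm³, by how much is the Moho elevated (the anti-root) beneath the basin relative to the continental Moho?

Balancing pressure at the compensation depth: replacing crust with seawater at the top is compensated by replacing crust with mantle at the base: d (ρ_c − ρ_w) = a (ρ_m − ρ_c).
a = d (ρ_c − ρ_w)/(ρ_m − ρ_c) = 3.8 km × 1.82/0.55 = 12.6 km.

12.6 km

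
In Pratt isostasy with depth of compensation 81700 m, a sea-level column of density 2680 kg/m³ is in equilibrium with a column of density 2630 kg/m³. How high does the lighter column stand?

1550 m

ρ_ref D = ρ (D + h) → h = D (ρ_ref − ρ)/ρ.
h = 81700 m × (2680 − 2630)/2630 = 1550 m.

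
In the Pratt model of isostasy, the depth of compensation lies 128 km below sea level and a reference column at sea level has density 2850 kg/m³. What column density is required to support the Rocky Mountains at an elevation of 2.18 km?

2800 kg/m³

Pratt balance: ρ_ref D = ρ (D + h).
ρ = ρ_ref D/(D + h) = 2850 × 128 km/(128 km + 2.18 km) = 2800 kg/m³.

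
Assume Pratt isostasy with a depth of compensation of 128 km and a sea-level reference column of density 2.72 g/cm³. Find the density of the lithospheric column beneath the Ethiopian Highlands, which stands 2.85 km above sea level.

2.66 g/cm³

Pratt balance: ρ_ref D = ρ (D + h).
ρ = ρ_ref D/(D + h) = 2.72 × 128 km/(128 km + 2.85 km) = 2.66 g/cm³.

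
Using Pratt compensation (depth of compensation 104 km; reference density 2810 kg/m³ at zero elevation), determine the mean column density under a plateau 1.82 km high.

Pratt balance: ρ_ref D = ρ (D + h).
ρ = ρ_ref D/(D + h) = 2810 × 104 km/(104 km + 1.82 km) = 2760 kg/m³.

2760 kg/m³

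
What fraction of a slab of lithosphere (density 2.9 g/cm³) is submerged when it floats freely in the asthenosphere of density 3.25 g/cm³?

89.2%

Submerged fraction = ρ_obj/ρ_fluid = 2.9/3.25 = 89.2%.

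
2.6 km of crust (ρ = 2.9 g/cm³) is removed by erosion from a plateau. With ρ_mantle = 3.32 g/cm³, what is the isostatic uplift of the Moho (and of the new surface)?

Unloading: uplift u = e ρ_c/ρ_m = 2.6 km × 2.9/3.32 = 2.27 km.

2.27 km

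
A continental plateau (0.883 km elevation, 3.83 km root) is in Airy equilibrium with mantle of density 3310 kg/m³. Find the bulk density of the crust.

2690 kg/m³

ρ_c h = (ρ_m − ρ_c) r → ρ_c (h + r) = ρ_m r → ρ_c = ρ_m r / (h + r).
ρ_c = 3310 × 3.83 km / (0.883 km + 3.83 km) = 2690 kg/m³.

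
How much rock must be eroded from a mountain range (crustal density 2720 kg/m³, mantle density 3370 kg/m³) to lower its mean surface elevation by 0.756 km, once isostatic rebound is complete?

3.92 km

Net drop Δ = e − u = e − e ρ_c/ρ_m = e (ρ_m − ρ_c)/ρ_m.
e = Δ ρ_m/(ρ_m − ρ_c) = 0.756 km × 3370/650 = 3.92 km.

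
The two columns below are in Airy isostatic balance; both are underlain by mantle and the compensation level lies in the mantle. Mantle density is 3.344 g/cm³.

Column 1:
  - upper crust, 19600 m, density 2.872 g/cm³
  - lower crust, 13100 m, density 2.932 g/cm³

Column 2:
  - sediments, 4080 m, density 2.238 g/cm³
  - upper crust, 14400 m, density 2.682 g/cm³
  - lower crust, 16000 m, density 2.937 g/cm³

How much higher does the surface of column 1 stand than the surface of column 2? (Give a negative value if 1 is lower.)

For any compensation level in the mantle, the mantle terms cancel and isostasy reduces to e = (Σt_1 − Σt_2) − (Σ(ρt)_1 − Σ(ρt)_2) / ρ_m.
Σt_1 = 32700 m; Σt_2 = 34480 m; Σ(ρt)_1 = 94700.4; Σ(ρt)_2 = 94743.84 (in m·g/cm³).
e = (32700 − 34480) − (94700.4 − 94743.84) / 3.344 = −1770 m.

−1770 m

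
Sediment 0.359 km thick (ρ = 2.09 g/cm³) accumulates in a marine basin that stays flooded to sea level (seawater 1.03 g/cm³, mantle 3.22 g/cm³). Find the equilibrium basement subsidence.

Submarine loading: the sediment displaces seawater, and the subsidence is in turn flooded, so s (ρ_m − ρ_w) = t (ρ_sed − ρ_w).
s = 0.359 km × (2.09 − 1.03) / (3.22 − 1.03) = 0.174 km.

0.174 km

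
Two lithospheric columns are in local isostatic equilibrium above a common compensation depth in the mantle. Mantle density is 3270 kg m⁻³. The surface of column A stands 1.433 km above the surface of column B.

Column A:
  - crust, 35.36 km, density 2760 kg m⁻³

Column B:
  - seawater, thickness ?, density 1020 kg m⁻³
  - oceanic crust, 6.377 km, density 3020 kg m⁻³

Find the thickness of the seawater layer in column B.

Take the compensation level at the base of the deeper column (depth z_c below the surface of column A) and equate Σ ρ_i t_i down to z_c; mantle fills any gap and the z_c terms cancel.
Column A: 35.36×2760 + (z_c − 35.36)×3270
Column B: 1.433×0 + x×1020 + 6.377×3020 + (z_c − 1.433 − 6.377 − x)×3270
The z_c×3270 term appears on both sides and cancels. Collect the known terms of each column as K = Σ(ρt)_known − 3270 × (depth of known layers): K_A = 97593.6 − 3270×35.36 = −18033.6; K_B = 19258.54 − 3270×(1.433 + 6.377) = −6280.16.
Balance: K_A = K_B − x×(3270 − 1020), so x = (K_B − K_A)/(3270 − 1020) = 11753.4/2250 = 5.22 km.

5.22 km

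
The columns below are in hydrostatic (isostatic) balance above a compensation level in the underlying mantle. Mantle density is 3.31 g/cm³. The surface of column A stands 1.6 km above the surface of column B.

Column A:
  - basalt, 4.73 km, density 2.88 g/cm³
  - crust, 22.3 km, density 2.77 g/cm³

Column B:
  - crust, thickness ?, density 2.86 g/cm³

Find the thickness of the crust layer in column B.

19.5 km

Take the compensation level at the base of the deeper column (depth z_c below the surface of column A) and equate Σ ρ_i t_i down to z_c; mantle fills any gap and the z_c terms cancel.
Column A: 4.73×2.88 + 22.3×2.77 + (z_c − 27.03)×3.31
Column B: 1.6×0 + x×2.86 + (z_c − 1.6 − 0 − x)×3.31
The z_c×3.31 term appears on both sides and cancels. Collect the known terms of each column as K = Σ(ρt)_known − 3.31 × (depth of known layers): K_A = 75.3934 − 3.31×27.03 = −14.0759; K_B = 0 − 3.31×(1.6 + 0) = −5.296.
Balance: K_A = K_B − x×(3.31 − 2.86), so x = (K_B − K_A)/(3.31 − 2.86) = 8.7799/0.45 = 19.5 km.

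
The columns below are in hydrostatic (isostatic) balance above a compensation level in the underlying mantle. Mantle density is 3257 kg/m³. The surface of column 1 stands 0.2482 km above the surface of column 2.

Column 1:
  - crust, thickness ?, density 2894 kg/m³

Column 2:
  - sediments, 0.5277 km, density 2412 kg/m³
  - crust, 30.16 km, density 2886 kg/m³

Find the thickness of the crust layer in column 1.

Take the compensation level at the base of the deeper column (depth z_c below the surface of column 1) and equate Σ ρ_i t_i down to z_c; mantle fills any gap and the z_c terms cancel.
Column 1: x×2894 + (z_c − 0 − x)×3257
Column 2: 0.2482×0 + 0.5277×2412 + 30.16×2886 + (z_c − 0.2482 − 30.6877)×3257
The z_c×3257 term appears on both sides and cancels. Collect the known terms of each column as K = Σ(ρt)_known − 3257 × (depth of known layers): K_1 = 0 − 3257×0 = 0; K_2 = 88314.5724 − 3257×(0.2482 + 30.6877) = −12443.6539.
Balance: K_1 − x×(3257 − 2894) = K_2, so x = (K_1 − K_2)/(3257 − 2894) = 12443.7/363 = 34.3 km.

34.3 km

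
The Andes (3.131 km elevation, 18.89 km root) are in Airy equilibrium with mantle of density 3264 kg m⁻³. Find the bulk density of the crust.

2800 kg m⁻³

ρ_c h = (ρ_m − ρ_c) r → ρ_c (h + r) = ρ_m r → ρ_c = ρ_m r / (h + r).
ρ_c = 3264 × 18.89 km / (3.131 km + 18.89 km) = 2800 kg m⁻³.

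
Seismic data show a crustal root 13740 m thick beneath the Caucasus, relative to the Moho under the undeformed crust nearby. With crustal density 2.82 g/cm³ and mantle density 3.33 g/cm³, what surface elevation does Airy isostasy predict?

Equating mass per unit area of the two columns: ρ_c h = (ρ_m − ρ_c) r.
h = r (ρ_m − ρ_c) / ρ_c = 13740 m × (3.33 − 2.82) / 2.82 = 2480 m.

2480 m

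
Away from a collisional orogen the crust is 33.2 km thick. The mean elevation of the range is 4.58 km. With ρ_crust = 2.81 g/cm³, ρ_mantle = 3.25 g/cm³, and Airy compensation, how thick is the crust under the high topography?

67 km

Root depth r = h ρ_c / (ρ_m − ρ_c) = 4.58 km × 2.81 / 0.44 = 29.25 km.
Total thickness = T + h + r = 33.2 km + 4.58 km + 29.25 km = 67 km.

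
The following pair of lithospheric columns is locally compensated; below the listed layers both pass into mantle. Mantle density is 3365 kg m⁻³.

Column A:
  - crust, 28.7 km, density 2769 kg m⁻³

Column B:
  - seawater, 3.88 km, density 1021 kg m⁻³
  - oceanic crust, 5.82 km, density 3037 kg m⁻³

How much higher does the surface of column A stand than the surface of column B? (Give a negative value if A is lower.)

1.81 km

For any compensation level in the mantle, the mantle terms cancel and isostasy reduces to e = (Σt_A − Σt_B) − (Σ(ρt)_A − Σ(ρt)_B) / ρ_m.
Σt_A = 28.7 km; Σt_B = 9.7 km; Σ(ρt)_A = 79470.3; Σ(ρt)_B = 21636.82 (in km·kg m⁻³).
e = (28.7 − 9.7) − (79470.3 − 21636.82) / 3365 = 1.81 km.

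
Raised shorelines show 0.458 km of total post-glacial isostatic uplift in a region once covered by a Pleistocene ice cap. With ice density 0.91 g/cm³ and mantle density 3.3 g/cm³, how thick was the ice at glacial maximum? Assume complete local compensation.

1.66 km

u = t ρ_ice/ρ_m → t = u ρ_m/ρ_ice = 0.458 km × 3.3/0.91 = 1.66 km.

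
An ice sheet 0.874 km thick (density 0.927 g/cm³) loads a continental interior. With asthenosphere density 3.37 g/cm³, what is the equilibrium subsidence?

By Archimedes' principle applied to the lithosphere: the ice load ρ_ice t is balanced by mantle displaced below, ρ_m s.
s = t ρ_ice / ρ_m = 0.874 km × 0.927/3.37 = 0.24 km.

0.24 km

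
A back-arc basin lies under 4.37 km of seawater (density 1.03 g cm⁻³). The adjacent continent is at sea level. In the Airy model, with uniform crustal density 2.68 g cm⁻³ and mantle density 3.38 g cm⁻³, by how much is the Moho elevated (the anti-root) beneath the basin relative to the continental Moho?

10.3 km

Equating mass per unit area of the two columns: replacing crust with seawater at the top is compensated by replacing crust with mantle at the base: d (ρ_c − ρ_w) = a (ρ_m − ρ_c).
a = d (ρ_c − ρ_w)/(ρ_m − ρ_c) = 4.37 km × 1.65/0.7 = 10.3 km.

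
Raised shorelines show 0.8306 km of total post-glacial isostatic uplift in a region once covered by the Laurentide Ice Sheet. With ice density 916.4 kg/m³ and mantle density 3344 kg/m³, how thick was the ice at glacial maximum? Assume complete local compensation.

3.03 km

u = t ρ_ice/ρ_m → t = u ρ_m/ρ_ice = 0.8306 km × 3344/916.4 = 3.03 km.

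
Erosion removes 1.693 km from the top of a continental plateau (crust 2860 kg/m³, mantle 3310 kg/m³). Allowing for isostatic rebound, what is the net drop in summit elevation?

0.23 km

Rebound u = e ρ_c/ρ_m = 1.693 km × 2860/3310 = 1.463 km.
Net surface drop = e − u = 1.693 km − 1.463 km = e (ρ_m − ρ_c)/ρ_m = 0.23 km.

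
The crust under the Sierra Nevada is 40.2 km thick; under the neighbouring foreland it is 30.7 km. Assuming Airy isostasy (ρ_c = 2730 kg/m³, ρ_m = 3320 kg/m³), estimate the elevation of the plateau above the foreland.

Excess crust Δ = 40.2 km − 30.7 km = 9.5 km, split between elevation h and root r with h + r = Δ.
Airy balance ρ_c h = (ρ_m − ρ_c) r gives r = h ρ_c/(ρ_m − ρ_c), so h (1 + ρ_c/(ρ_m − ρ_c)) = Δ, i.e. h = Δ (ρ_m − ρ_c)/ρ_m.
h = 9.5 km × 590/3320 = 1.69 km.

1.69 km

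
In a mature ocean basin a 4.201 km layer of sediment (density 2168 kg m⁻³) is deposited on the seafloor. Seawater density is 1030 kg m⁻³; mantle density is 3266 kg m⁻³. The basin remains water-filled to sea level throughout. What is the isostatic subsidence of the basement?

Submarine loading: the sediment displaces seawater, and the subsidence is in turn flooded, so s (ρ_m − ρ_w) = t (ρ_sed − ρ_w).
s = 4.201 km × (2168 − 1030) / (3266 − 1030) = 2.14 km.

2.14 km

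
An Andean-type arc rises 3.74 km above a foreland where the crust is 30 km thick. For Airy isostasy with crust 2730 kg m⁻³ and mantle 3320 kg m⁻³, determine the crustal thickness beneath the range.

51 km

Root depth r = h ρ_c / (ρ_m − ρ_c) = 3.74 km × 2730 / 590 = 17.31 km.
Total thickness = T + h + r = 30 km + 3.74 km + 17.31 km = 51 km.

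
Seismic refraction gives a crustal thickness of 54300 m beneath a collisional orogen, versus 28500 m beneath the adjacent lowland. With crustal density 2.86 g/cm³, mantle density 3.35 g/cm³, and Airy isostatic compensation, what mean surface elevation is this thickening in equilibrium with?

3770 m

Excess crust Δ = 54300 m − 28500 m = 25800 m, split between elevation h and root r with h + r = Δ.
Airy balance ρ_c h = (ρ_m − ρ_c) r gives r = h ρ_c/(ρ_m − ρ_c), so h (1 + ρ_c/(ρ_m − ρ_c)) = Δ, i.e. h = Δ (ρ_m − ρ_c)/ρ_m.
h = 25800 m × 0.49/3.35 = 3770 m.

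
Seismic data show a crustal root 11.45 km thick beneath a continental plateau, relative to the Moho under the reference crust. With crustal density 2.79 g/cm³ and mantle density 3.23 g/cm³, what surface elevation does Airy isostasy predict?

Isostatic balance requires: ρ_c h = (ρ_m − ρ_c) r.
h = r (ρ_m − ρ_c) / ρ_c = 11.45 km × (3.23 − 2.79) / 2.79 = 1.81 km.

1.81 km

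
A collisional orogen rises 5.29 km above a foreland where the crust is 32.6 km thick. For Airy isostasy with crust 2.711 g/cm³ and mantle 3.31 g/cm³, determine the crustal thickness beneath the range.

61.8 km

Root depth r = h ρ_c / (ρ_m − ρ_c) = 5.29 km × 2.711 / 0.599 = 23.94 km.
Total thickness = T + h + r = 32.6 km + 5.29 km + 23.94 km = 61.8 km.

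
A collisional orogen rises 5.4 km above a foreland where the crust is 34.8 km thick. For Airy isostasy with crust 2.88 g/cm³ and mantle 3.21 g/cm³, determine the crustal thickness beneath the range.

87.3 km

Root depth r = h ρ_c / (ρ_m − ρ_c) = 5.4 km × 2.88 / 0.33 = 47.13 km.
Total thickness = T + h + r = 34.8 km + 5.4 km + 47.13 km = 87.3 km.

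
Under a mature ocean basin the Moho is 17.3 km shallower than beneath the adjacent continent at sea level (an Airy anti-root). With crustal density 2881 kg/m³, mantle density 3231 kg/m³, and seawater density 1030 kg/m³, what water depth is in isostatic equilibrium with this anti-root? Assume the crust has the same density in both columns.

Replacing a thickness d of crust by seawater at the top must be balanced by replacing crust with mantle at the base: d (ρ_c − ρ_w) = a (ρ_m − ρ_c).
d = a (ρ_m − ρ_c)/(ρ_c − ρ_w) = 17.3 km × 350/1851 = 3.27 km.

3.27 km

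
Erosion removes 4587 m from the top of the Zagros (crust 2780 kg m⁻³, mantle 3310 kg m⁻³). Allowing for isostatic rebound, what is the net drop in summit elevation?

734 m

Rebound u = e ρ_c/ρ_m = 4587 m × 2780/3310 = 3853 m.
Net surface drop = e − u = 4587 m − 3853 m = e (ρ_m − ρ_c)/ρ_m = 734 m.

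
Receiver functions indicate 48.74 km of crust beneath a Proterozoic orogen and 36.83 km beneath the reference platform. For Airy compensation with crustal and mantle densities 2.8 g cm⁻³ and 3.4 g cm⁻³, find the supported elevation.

2.1 km

Excess crust Δ = 48.74 km − 36.83 km = 11.91 km, split between elevation h and root r with h + r = Δ.
Airy balance ρ_c h = (ρ_m − ρ_c) r gives r = h ρ_c/(ρ_m − ρ_c), so h (1 + ρ_c/(ρ_m − ρ_c)) = Δ, i.e. h = Δ (ρ_m − ρ_c)/ρ_m.
h = 11.91 km × 0.6/3.4 = 2.1 km.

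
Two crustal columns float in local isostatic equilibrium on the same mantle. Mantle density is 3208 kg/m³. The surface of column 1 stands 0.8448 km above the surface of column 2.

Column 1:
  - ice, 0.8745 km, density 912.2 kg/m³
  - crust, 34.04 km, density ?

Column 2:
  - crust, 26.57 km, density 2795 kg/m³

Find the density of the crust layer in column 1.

2860 kg/m³

Take the compensation level at the base of the deeper column (depth z_c below the surface of column 1) and equate Σ ρ_i t_i down to z_c; mantle fills any gap and the z_c terms cancel.
Column 1: 0.8745×912.2 + 34.04×ρ + (z_c − 34.9145)×3208
Column 2: 0.8448×0 + 26.57×2795 + (z_c − 0.8448 − 26.57)×3208
The z_c×3208 term appears on both sides and cancels. Collect the known terms of each column as K = Σ(ρt)_known − 3208 × (depth of known layers): K_1 = 797.7189 − 3208×34.9145 = −111207.997; K_2 = 74263.15 − 3208×(0.8448 + 26.57) = −13683.5284.
Balance: K_1 + 34.04×ρ = K_2, so ρ = (K_2 − K_1)/34.04 = 97524.5/34.04 = 2860 kg/m³.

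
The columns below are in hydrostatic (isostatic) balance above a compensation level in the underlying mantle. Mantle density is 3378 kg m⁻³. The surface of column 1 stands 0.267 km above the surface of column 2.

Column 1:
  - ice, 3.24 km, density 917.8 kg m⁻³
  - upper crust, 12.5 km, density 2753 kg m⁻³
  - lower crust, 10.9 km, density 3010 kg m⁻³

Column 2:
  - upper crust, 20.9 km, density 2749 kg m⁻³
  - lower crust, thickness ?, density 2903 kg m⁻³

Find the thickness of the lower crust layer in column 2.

12.1 km

Take the compensation level at the base of the deeper column (depth z_c below the surface of column 1) and equate Σ ρ_i t_i down to z_c; mantle fills any gap and the z_c terms cancel.
Column 1: 3.24×917.8 + 12.5×2753 + 10.9×3010 + (z_c − 26.64)×3378
Column 2: 0.267×0 + 20.9×2749 + x×2903 + (z_c − 0.267 − 20.9 − x)×3378
The z_c×3378 term appears on both sides and cancels. Collect the known terms of each column as K = Σ(ρt)_known − 3378 × (depth of known layers): K_1 = 70195.172 − 3378×26.64 = −19794.748; K_2 = 57454.1 − 3378×(0.267 + 20.9) = −14048.026.
Balance: K_1 = K_2 − x×(3378 − 2903), so x = (K_2 − K_1)/(3378 − 2903) = 5746.72/475 = 12.1 km.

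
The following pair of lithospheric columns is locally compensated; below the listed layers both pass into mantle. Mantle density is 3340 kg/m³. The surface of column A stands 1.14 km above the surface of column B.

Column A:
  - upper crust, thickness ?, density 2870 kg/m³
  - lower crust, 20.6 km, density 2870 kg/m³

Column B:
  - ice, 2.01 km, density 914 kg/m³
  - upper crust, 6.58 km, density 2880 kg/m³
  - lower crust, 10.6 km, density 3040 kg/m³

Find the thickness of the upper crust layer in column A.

Take the compensation level at the base of the deeper column (depth z_c below the surface of column A) and equate Σ ρ_i t_i down to z_c; mantle fills any gap and the z_c terms cancel.
Column A: x×2870 + 20.6×2870 + (z_c − 20.6 − x)×3340
Column B: 1.14×0 + 2.01×914 + 6.58×2880 + 10.6×3040 + (z_c − 1.14 − 19.19)×3340
The z_c×3340 term appears on both sides and cancels. Collect the known terms of each column as K = Σ(ρt)_known − 3340 × (depth of known layers): K_A = 59122 − 3340×20.6 = −9682; K_B = 53011.54 − 3340×(1.14 + 19.19) = −14890.66.
Balance: K_A − x×(3340 − 2870) = K_B, so x = (K_A − K_B)/(3340 − 2870) = 5208.66/470 = 11.1 km.

11.1 km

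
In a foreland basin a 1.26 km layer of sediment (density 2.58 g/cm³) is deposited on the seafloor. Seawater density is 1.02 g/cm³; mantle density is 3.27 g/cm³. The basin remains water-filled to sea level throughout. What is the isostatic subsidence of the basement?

Submarine loading: the sediment displaces seawater, and the subsidence is in turn flooded, so s (ρ_m − ρ_w) = t (ρ_sed − ρ_w).
s = 1.26 km × (2.58 − 1.02) / (3.27 − 1.02) = 0.874 km.

0.874 km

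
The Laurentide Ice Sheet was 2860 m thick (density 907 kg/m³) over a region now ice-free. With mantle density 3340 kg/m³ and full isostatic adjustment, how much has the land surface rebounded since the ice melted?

777 m

Removing the load lets mantle flow back in; uplift u satisfies ρ_ice t = ρ_m u.
u = t ρ_ice/ρ_m = 2860 m × 907/3340 = 777 m.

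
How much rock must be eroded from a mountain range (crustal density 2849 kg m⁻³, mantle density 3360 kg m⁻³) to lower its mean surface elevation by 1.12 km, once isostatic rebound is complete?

Net drop Δ = e − u = e − e ρ_c/ρ_m = e (ρ_m − ρ_c)/ρ_m.
e = Δ ρ_m/(ρ_m − ρ_c) = 1.12 km × 3360/511 = 7.36 km.

7.36 km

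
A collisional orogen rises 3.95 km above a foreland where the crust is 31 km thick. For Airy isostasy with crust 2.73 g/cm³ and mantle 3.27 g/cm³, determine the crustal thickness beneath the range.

Root depth r = h ρ_c / (ρ_m − ρ_c) = 3.95 km × 2.73 / 0.54 = 19.97 km.
Total thickness = T + h + r = 31 km + 3.95 km + 19.97 km = 54.9 km.

54.9 km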